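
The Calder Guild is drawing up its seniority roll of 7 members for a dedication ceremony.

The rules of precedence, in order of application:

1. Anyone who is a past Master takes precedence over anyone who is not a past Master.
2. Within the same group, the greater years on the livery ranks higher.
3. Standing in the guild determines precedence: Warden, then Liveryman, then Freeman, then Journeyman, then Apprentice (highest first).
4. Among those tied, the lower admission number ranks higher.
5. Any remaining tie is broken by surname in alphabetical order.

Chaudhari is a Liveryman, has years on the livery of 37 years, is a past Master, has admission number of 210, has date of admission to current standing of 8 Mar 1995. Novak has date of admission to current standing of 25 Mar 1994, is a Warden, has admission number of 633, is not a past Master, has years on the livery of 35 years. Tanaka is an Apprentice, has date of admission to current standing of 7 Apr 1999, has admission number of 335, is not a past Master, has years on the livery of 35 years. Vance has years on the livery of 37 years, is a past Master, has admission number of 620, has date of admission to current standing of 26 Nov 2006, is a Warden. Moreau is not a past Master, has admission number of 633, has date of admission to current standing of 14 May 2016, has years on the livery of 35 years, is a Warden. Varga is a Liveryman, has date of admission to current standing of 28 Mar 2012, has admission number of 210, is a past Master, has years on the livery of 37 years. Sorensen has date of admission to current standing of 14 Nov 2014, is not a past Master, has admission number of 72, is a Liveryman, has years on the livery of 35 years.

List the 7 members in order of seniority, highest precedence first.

Vance, Chaudhari, Varga, Moreau, Novak, Sorensen, Tanaka

By the first rule: Vance, Chaudhari and Varga (each a past Master); then Moreau, Novak, Sorensen and Tanaka (each not a past Master).
Vance, Chaudhari and Varga all have years on the livery 37 years, so the next rule applies.
Among Vance, Chaudhari and Varga, by standing in the guild: Vance (Warden) before Chaudhari and Varga (Liveryman).
Chaudhari and Varga both have admission number 210, so the next rule applies.
Among Chaudhari and Varga, alphabetically by surname: Chaudhari before Varga.
Moreau, Novak, Sorensen and Tanaka all have years on the livery 35 years, so the next rule applies.
Among Moreau, Novak, Sorensen and Tanaka, by standing in the guild: Moreau and Novak (Warden) before Sorensen (Liveryman) before Tanaka (Apprentice).
Moreau and Novak both have admission number 633, so the next rule applies.
Among Moreau and Novak, alphabetically by surname: Moreau before Novak.
Full order: Vance, Chaudhari, Varga, Moreau, Novak, Sorensen, Tanaka.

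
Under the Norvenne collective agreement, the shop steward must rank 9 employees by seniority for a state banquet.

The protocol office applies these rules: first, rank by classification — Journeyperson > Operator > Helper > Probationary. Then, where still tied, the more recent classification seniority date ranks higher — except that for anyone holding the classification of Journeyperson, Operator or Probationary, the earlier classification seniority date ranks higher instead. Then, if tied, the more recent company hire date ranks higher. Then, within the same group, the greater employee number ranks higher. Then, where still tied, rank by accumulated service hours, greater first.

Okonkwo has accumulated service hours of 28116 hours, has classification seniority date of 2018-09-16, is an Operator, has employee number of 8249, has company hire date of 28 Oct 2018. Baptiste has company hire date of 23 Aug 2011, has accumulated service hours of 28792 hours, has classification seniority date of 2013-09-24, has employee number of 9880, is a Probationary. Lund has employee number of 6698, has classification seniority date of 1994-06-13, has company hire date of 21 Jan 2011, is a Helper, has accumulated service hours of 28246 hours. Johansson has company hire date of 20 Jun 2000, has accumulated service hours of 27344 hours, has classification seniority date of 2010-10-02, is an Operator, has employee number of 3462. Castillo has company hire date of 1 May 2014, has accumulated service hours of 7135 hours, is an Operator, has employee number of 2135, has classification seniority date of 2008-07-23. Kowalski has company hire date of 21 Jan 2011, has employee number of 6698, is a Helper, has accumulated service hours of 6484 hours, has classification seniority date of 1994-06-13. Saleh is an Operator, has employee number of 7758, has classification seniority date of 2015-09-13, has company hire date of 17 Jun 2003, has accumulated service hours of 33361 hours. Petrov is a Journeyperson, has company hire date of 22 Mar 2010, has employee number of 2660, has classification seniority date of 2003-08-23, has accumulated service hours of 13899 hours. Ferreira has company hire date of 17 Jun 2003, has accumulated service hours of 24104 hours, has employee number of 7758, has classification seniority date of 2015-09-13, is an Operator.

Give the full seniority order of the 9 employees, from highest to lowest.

Petrov, Castillo, Johansson, Saleh, Ferreira, Okonkwo, Lund, Kowalski, Baptiste

By classification: Petrov (Journeyperson); then Castillo, Johansson, Saleh, Ferreira and Okonkwo (Operator); then Lund and Kowalski (Helper); then Baptiste (Probationary).
Among Castillo, Johansson, Saleh, Ferreira and Okonkwo, by classification seniority date (earlier first) (reversed rule for this group): Castillo (2008-07-23) before Johansson (2010-10-02) before Saleh and Ferreira (2015-09-13) before Okonkwo (2018-09-16).
Saleh and Ferreira both have company hire date 17 Jun 2003, so the next rule applies.
Saleh and Ferreira both have employee number 7758, so the next rule applies.
Among Saleh and Ferreira, by accumulated service hours (higher first): Saleh (33361 hours) before Ferreira (24104 hours).
Lund and Kowalski both have classification seniority date 1994-06-13, so the next rule applies.
Lund and Kowalski both have company hire date 21 Jan 2011, so the next rule applies.
Lund and Kowalski both have employee number 6698, so the next rule applies.
Among Lund and Kowalski, by accumulated service hours (higher first): Lund (28246 hours) before Kowalski (6484 hours).
Full order: Petrov, Castillo, Johansson, Saleh, Ferreira, Okonkwo, Lund, Kowalski, Baptiste.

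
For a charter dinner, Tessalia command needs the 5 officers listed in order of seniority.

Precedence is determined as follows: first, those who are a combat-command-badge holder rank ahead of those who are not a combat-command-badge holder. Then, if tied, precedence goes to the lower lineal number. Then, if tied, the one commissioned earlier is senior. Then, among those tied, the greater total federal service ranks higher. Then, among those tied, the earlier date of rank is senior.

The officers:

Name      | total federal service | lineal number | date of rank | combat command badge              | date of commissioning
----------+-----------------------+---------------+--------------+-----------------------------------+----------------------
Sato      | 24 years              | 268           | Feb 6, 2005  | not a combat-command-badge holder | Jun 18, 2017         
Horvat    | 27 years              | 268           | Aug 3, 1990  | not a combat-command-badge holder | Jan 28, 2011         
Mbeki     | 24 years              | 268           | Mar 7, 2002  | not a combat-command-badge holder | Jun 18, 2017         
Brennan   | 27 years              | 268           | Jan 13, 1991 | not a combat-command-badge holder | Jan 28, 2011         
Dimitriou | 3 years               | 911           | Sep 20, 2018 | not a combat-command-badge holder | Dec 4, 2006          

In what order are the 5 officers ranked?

Horvat, Brennan, Mbeki, Sato, Dimitriou

By the first rule: Horvat, Brennan, Mbeki, Sato and Dimitriou (each not a combat-command-badge holder).
Among Horvat, Brennan, Mbeki, Sato and Dimitriou, by lineal number (lower first): Horvat, Brennan, Mbeki and Sato (268) before Dimitriou (911).
Among Horvat, Brennan, Mbeki and Sato, by date of commissioning (earlier first): Horvat and Brennan (Jan 28, 2011) before Mbeki and Sato (Jun 18, 2017).
Horvat and Brennan both have total federal service 27 years, so the next rule applies.
Among Horvat and Brennan, by date of rank (earlier first): Horvat (Aug 3, 1990) before Brennan (Jan 13, 1991).
Mbeki and Sato both have total federal service 24 years, so the next rule applies.
Among Mbeki and Sato, by date of rank (earlier first): Mbeki (Mar 7, 2002) before Sato (Feb 6, 2005).
Full order: Horvat, Brennan, Mbeki, Sato, Dimitriou.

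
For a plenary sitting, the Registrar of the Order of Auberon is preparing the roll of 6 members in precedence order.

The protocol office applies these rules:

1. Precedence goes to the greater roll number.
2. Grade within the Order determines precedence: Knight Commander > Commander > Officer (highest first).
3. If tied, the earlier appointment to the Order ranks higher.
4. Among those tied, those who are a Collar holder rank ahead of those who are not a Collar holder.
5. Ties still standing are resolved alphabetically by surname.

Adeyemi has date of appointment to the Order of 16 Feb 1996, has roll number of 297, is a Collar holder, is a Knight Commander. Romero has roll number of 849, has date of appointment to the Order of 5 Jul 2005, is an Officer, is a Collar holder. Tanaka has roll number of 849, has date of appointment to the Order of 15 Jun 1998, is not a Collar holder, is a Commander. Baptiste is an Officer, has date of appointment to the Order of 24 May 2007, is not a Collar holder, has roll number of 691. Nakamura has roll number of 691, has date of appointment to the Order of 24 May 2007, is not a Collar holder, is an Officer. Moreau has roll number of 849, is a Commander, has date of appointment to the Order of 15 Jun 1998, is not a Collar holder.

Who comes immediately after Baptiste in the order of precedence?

Nakamura

By roll number (higher first): Moreau, Tanaka and Romero (each 849); then Baptiste and Nakamura (both 691); then Adeyemi (297).
Among Moreau, Tanaka and Romero, by grade within the Order: Moreau and Tanaka (Commander) before Romero (Officer).
Moreau and Tanaka both have date of appointment to the Order 15 Jun 1998, so the next rule applies.
Moreau and Tanaka are each not a Collar holder, so the next rule applies.
Among Moreau and Tanaka, alphabetically by surname: Moreau before Tanaka.
Baptiste and Nakamura are each Officer, so the next rule applies.
Baptiste and Nakamura both have date of appointment to the Order 24 May 2007, so the next rule applies.
Baptiste and Nakamura are each not a Collar holder, so the next rule applies.
Among Baptiste and Nakamura, alphabetically by surname: Baptiste before Nakamura.
Order: Moreau, Tanaka, Romero, Baptiste, Nakamura, Adeyemi.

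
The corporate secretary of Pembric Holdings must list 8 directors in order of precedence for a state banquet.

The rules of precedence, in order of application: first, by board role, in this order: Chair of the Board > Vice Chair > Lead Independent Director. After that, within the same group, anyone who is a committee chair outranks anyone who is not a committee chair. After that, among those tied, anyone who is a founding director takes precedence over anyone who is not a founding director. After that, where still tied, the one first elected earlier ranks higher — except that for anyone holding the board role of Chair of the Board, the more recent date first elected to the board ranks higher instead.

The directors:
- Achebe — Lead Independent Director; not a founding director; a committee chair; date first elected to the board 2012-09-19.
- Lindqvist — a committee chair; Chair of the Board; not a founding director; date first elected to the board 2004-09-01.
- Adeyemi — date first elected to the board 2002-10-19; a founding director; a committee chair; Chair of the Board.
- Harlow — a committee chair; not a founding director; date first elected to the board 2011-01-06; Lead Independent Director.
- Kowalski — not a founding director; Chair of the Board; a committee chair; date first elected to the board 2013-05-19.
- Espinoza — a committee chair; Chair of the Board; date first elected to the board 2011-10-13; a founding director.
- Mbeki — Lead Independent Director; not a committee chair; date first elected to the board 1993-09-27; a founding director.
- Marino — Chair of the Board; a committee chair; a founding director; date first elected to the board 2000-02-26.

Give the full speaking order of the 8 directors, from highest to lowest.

By board role: Espinoza, Adeyemi, Marino, Kowalski and Lindqvist (Chair of the Board); then Harlow, Achebe and Mbeki (Lead Independent Director).
Espinoza, Adeyemi, Marino, Kowalski and Lindqvist are each a committee chair, so the next rule applies.
Among Espinoza, Adeyemi, Marino, Kowalski and Lindqvist, a founding director before not a founding director: Espinoza, Adeyemi and Marino (a founding director) before Kowalski and Lindqvist (not a founding director).
Among Espinoza, Adeyemi and Marino, by date first elected to the board (later first) (reversed rule for this group): Espinoza (2011-10-13) before Adeyemi (2002-10-19) before Marino (2000-02-26).
Among Kowalski and Lindqvist, by date first elected to the board (later first) (reversed rule for this group): Kowalski (2013-05-19) before Lindqvist (2004-09-01).
Among Harlow, Achebe and Mbeki, a committee chair before not a committee chair: Harlow and Achebe (a committee chair) before Mbeki (not a committee chair).
Harlow and Achebe are each not a founding director, so the next rule applies.
Among Harlow and Achebe, by date first elected to the board (earlier first): Harlow (2011-01-06) before Achebe (2012-09-19).
Full order: Espinoza, Adeyemi, Marino, Kowalski, Lindqvist, Harlow, Achebe, Mbeki.

Espinoza, Adeyemi, Marino, Kowalski, Lindqvist, Harlow, Achebe, Mbeki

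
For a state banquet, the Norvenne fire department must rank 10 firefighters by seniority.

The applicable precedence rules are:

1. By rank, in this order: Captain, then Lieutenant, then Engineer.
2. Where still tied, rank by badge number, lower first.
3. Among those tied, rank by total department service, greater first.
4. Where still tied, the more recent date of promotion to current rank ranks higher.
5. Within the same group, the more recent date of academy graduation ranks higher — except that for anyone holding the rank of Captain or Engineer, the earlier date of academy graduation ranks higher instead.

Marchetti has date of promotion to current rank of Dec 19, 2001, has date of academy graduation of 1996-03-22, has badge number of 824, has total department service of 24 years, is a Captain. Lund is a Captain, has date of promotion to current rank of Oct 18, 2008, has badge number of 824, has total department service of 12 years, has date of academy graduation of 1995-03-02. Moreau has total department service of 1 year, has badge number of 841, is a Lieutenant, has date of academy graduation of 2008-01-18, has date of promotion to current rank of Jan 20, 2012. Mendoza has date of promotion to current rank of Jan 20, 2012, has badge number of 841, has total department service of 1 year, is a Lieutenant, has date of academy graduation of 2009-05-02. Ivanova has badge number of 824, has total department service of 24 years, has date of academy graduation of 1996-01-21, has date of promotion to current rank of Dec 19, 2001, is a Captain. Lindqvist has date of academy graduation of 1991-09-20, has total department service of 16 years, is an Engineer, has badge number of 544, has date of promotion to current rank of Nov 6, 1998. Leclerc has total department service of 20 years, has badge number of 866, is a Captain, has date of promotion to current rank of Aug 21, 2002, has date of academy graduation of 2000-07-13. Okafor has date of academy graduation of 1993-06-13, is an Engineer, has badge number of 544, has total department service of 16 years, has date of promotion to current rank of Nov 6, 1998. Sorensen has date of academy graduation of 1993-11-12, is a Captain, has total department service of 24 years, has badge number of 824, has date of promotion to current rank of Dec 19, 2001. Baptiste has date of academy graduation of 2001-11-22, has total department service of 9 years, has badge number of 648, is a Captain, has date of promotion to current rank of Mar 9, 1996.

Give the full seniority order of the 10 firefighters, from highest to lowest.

Baptiste, Sorensen, Ivanova, Marchetti, Lund, Leclerc, Mendoza, Moreau, Lindqvist, Okafor

By rank: Baptiste, Sorensen, Ivanova, Marchetti, Lund and Leclerc (Captain); then Mendoza and Moreau (Lieutenant); then Lindqvist and Okafor (Engineer).
Among Baptiste, Sorensen, Ivanova, Marchetti, Lund and Leclerc, by badge number (lower first): Baptiste (648) before Sorensen, Ivanova, Marchetti and Lund (824) before Leclerc (866).
Among Sorensen, Ivanova, Marchetti and Lund, by total department service (higher first): Sorensen, Ivanova and Marchetti (24 years) before Lund (12 years).
Sorensen, Ivanova and Marchetti all have date of promotion to current rank Dec 19, 2001, so the next rule applies.
Among Sorensen, Ivanova and Marchetti, by date of academy graduation (earlier first) (reversed rule for this group): Sorensen (1993-11-12) before Ivanova (1996-01-21) before Marchetti (1996-03-22).
Mendoza and Moreau both have badge number 841, so the next rule applies.
Mendoza and Moreau both have total department service 1 year, so the next rule applies.
Mendoza and Moreau both have date of promotion to current rank Jan 20, 2012, so the next rule applies.
Among Mendoza and Moreau, by date of academy graduation (later first): Mendoza (2009-05-02) before Moreau (2008-01-18).
Lindqvist and Okafor both have badge number 544, so the next rule applies.
Lindqvist and Okafor both have total department service 16 years, so the next rule applies.
Lindqvist and Okafor both have date of promotion to current rank Nov 6, 1998, so the next rule applies.
Among Lindqvist and Okafor, by date of academy graduation (earlier first) (reversed rule for this group): Lindqvist (1991-09-20) before Okafor (1993-06-13).
Full order: Baptiste, Sorensen, Ivanova, Marchetti, Lund, Leclerc, Mendoza, Moreau, Lindqvist, Okafor.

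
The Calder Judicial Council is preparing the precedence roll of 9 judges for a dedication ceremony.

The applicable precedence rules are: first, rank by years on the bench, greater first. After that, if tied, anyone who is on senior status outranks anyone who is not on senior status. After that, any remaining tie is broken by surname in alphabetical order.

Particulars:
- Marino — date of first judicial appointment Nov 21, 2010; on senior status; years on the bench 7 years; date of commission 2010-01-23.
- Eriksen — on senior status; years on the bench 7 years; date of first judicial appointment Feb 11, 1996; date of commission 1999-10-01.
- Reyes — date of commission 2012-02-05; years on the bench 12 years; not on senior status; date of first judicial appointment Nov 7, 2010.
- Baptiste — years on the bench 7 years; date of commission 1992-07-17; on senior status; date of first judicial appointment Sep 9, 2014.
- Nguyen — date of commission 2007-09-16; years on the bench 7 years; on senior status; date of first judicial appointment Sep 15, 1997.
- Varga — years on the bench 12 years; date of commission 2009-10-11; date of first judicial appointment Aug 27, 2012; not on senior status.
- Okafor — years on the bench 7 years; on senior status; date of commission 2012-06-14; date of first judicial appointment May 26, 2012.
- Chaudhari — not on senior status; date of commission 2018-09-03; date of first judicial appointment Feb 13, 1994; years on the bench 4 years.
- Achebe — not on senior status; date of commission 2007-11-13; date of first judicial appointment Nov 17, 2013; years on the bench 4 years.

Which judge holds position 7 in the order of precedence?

Okafor

By years on the bench (higher first): Reyes and Varga (both 12 years); then Baptiste, Eriksen, Marino, Nguyen and Okafor (each 7 years); then Achebe and Chaudhari (both 4 years).
Reyes and Varga are each not on senior status, so the next rule applies.
Among Reyes and Varga, alphabetically by surname: Reyes before Varga.
Baptiste, Eriksen, Marino, Nguyen and Okafor are each on senior status, so the next rule applies.
Among Baptiste, Eriksen, Marino, Nguyen and Okafor, alphabetically by surname: Baptiste before Eriksen before Marino before Nguyen before Okafor.
Achebe and Chaudhari are each not on senior status, so the next rule applies.
Among Achebe and Chaudhari, alphabetically by surname: Achebe before Chaudhari.
Order: Reyes, Varga, Baptiste, Eriksen, Marino, Nguyen, Okafor, Achebe, Chaudhari.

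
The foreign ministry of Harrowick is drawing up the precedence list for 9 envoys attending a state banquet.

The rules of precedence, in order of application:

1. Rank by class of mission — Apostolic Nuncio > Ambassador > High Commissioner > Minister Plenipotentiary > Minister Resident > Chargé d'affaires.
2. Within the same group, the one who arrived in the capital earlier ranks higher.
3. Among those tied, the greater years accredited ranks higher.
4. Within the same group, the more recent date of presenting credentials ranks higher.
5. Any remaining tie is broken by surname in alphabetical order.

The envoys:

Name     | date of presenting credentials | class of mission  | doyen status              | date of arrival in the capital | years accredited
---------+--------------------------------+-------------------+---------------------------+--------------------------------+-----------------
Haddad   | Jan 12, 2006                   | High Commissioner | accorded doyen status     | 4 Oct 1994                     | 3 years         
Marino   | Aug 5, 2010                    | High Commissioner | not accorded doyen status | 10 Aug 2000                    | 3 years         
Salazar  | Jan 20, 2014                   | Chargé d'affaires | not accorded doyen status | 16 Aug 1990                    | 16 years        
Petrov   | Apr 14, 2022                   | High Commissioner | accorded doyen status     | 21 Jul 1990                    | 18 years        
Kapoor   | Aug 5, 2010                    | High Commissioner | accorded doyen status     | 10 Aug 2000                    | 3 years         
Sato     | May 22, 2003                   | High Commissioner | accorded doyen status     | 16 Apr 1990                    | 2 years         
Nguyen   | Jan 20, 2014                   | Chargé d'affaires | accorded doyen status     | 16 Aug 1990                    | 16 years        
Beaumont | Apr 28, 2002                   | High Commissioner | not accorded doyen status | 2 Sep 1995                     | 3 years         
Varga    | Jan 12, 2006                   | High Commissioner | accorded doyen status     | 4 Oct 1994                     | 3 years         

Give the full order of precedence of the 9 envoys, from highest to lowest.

By class of mission: Sato, Petrov, Haddad, Varga, Beaumont, Kapoor and Marino (High Commissioner); then Nguyen and Salazar (Chargé d'affaires).
Among Sato, Petrov, Haddad, Varga, Beaumont, Kapoor and Marino, by date of arrival in the capital (earlier first): Sato (16 Apr 1990) before Petrov (21 Jul 1990) before Haddad and Varga (4 Oct 1994) before Beaumont (2 Sep 1995) before Kapoor and Marino (10 Aug 2000).
Haddad and Varga both have years accredited 3 years, so the next rule applies.
Haddad and Varga both have date of presenting credentials Jan 12, 2006, so the next rule applies.
Among Haddad and Varga, alphabetically by surname: Haddad before Varga.
Kapoor and Marino both have years accredited 3 years, so the next rule applies.
Kapoor and Marino both have date of presenting credentials Aug 5, 2010, so the next rule applies.
Among Kapoor and Marino, alphabetically by surname: Kapoor before Marino.
Nguyen and Salazar both have date of arrival in the capital 16 Aug 1990, so the next rule applies.
Nguyen and Salazar both have years accredited 16 years, so the next rule applies.
Nguyen and Salazar both have date of presenting credentials Jan 20, 2014, so the next rule applies.
Among Nguyen and Salazar, alphabetically by surname: Nguyen before Salazar.
Full order: Sato, Petrov, Haddad, Varga, Beaumont, Kapoor, Marino, Nguyen, Salazar.

Sato, Petrov, Haddad, Varga, Beaumont, Kapoor, Marino, Nguyen, Salazar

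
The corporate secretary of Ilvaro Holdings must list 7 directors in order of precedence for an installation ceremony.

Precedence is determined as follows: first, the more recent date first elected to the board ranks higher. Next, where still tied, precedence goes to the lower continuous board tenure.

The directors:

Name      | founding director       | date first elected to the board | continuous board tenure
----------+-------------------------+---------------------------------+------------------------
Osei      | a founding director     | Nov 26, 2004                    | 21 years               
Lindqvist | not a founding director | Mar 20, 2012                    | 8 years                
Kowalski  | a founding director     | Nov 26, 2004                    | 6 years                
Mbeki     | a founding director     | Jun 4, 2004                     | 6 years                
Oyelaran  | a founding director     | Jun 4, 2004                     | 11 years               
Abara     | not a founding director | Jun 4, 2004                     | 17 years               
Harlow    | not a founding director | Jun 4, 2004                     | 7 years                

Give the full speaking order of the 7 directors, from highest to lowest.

By date first elected to the board (later first): Lindqvist (Mar 20, 2012); then Kowalski and Osei (both Nov 26, 2004); then Mbeki, Harlow, Oyelaran and Abara (each Jun 4, 2004).
Among Kowalski and Osei, by continuous board tenure (lower first): Kowalski (6 years) before Osei (21 years).
Among Mbeki, Harlow, Oyelaran and Abara, by continuous board tenure (lower first): Mbeki (6 years) before Harlow (7 years) before Oyelaran (11 years) before Abara (17 years).
Full order: Lindqvist, Kowalski, Osei, Mbeki, Harlow, Oyelaran, Abara.

Lindqvist, Kowalski, Osei, Mbeki, Harlow, Oyelaran, Abara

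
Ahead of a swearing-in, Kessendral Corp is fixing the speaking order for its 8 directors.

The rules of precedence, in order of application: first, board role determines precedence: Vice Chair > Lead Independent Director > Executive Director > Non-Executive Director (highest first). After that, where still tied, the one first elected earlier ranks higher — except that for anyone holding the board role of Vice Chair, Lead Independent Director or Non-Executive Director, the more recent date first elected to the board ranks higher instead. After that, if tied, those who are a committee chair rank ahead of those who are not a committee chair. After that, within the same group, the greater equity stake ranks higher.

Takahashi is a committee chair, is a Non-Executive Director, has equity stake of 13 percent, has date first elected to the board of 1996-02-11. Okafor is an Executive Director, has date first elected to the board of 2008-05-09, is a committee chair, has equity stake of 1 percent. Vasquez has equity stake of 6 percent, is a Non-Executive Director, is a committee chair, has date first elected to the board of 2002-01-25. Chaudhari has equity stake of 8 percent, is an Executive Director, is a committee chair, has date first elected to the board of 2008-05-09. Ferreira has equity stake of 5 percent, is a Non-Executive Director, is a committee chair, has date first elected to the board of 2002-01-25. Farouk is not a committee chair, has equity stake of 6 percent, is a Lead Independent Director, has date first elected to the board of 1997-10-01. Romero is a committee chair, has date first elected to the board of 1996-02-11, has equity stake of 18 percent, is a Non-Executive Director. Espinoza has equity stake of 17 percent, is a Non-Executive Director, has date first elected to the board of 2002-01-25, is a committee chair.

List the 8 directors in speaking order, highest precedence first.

By board role: Farouk (Lead Independent Director); then Chaudhari and Okafor (Executive Director); then Espinoza, Vasquez, Ferreira, Romero and Takahashi (Non-Executive Director).
Chaudhari and Okafor both have date first elected to the board 2008-05-09, so the next rule applies.
Chaudhari and Okafor are each a committee chair, so the next rule applies.
Among Chaudhari and Okafor, by equity stake (higher first): Chaudhari (8 percent) before Okafor (1 percent).
Among Espinoza, Vasquez, Ferreira, Romero and Takahashi, by date first elected to the board (later first) (reversed rule for this group): Espinoza, Vasquez and Ferreira (2002-01-25) before Romero and Takahashi (1996-02-11).
Espinoza, Vasquez and Ferreira are each a committee chair, so the next rule applies.
Among Espinoza, Vasquez and Ferreira, by equity stake (higher first): Espinoza (17 percent) before Vasquez (6 percent) before Ferreira (5 percent).
Romero and Takahashi are each a committee chair, so the next rule applies.
Among Romero and Takahashi, by equity stake (higher first): Romero (18 percent) before Takahashi (13 percent).
Full order: Farouk, Chaudhari, Okafor, Espinoza, Vasquez, Ferreira, Romero, Takahashi.

Farouk, Chaudhari, Okafor, Espinoza, Vasquez, Ferreira, Romero, Takahashi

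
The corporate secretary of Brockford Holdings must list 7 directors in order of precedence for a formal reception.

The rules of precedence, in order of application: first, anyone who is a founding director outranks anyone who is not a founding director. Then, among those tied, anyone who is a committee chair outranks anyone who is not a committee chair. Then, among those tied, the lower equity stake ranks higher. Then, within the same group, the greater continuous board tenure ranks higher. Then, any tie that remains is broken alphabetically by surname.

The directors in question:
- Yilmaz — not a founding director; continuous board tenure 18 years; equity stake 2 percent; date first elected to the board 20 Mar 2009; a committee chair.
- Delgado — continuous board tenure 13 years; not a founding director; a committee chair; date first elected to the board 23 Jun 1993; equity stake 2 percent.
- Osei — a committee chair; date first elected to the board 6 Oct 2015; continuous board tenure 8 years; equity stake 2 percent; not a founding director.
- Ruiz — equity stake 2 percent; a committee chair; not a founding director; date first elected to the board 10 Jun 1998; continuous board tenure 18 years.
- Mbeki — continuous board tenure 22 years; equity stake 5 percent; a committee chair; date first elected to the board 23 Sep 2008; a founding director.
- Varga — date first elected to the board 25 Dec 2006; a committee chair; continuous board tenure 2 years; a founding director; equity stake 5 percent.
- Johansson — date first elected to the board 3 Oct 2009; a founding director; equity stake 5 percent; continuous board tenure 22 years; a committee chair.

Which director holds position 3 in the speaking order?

By the first rule: Johansson, Mbeki and Varga (each a founding director); then Ruiz, Yilmaz, Delgado and Osei (each not a founding director).
Johansson, Mbeki and Varga are each a committee chair, so the next rule applies.
Johansson, Mbeki and Varga all have equity stake 5 percent, so the next rule applies.
Among Johansson, Mbeki and Varga, by continuous board tenure (higher first): Johansson and Mbeki (22 years) before Varga (2 years).
Among Johansson and Mbeki, alphabetically by surname: Johansson before Mbeki.
Ruiz, Yilmaz, Delgado and Osei are each a committee chair, so the next rule applies.
Ruiz, Yilmaz, Delgado and Osei all have equity stake 2 percent, so the next rule applies.
Among Ruiz, Yilmaz, Delgado and Osei, by continuous board tenure (higher first): Ruiz and Yilmaz (18 years) before Delgado (13 years) before Osei (8 years).
Among Ruiz and Yilmaz, alphabetically by surname: Ruiz before Yilmaz.
Order: Johansson, Mbeki, Varga, Ruiz, Yilmaz, Delgado, Osei.

Varga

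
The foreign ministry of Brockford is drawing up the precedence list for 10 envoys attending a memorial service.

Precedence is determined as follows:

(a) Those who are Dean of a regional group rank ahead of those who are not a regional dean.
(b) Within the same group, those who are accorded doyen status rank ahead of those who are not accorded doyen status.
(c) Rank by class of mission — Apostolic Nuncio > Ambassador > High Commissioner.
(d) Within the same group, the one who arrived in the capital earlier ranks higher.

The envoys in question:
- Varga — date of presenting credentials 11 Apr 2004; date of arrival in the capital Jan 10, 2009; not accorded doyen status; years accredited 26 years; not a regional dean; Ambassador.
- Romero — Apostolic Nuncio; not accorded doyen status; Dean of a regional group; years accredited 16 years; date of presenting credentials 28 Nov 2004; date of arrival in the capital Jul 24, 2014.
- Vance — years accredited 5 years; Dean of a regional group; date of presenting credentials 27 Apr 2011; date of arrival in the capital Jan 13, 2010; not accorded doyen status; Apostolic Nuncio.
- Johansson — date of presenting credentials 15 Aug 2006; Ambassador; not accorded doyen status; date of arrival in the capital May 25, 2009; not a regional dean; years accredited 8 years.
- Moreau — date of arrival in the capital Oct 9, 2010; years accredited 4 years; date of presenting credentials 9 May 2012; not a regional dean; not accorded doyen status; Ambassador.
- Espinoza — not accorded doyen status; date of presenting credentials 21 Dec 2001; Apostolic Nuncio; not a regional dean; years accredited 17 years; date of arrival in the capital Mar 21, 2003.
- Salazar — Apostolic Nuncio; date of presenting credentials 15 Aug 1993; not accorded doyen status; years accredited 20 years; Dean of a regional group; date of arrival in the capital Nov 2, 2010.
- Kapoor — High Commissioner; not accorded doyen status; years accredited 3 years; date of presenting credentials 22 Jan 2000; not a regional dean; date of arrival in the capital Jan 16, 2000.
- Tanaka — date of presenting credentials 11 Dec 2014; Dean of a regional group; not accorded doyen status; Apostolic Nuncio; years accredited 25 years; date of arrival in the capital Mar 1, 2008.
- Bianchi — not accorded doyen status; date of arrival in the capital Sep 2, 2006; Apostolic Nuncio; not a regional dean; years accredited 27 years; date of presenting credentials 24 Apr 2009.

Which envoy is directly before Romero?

By the first rule: Tanaka, Vance, Salazar and Romero (each Dean of a regional group); then Espinoza, Bianchi, Varga, Johansson, Moreau and Kapoor (each not a regional dean).
Tanaka, Vance, Salazar and Romero are each not accorded doyen status, so the next rule applies.
Tanaka, Vance, Salazar and Romero are each Apostolic Nuncio, so the next rule applies.
Among Tanaka, Vance, Salazar and Romero, by date of arrival in the capital (earlier first): Tanaka (Mar 1, 2008) before Vance (Jan 13, 2010) before Salazar (Nov 2, 2010) before Romero (Jul 24, 2014).
Espinoza, Bianchi, Varga, Johansson, Moreau and Kapoor are each not accorded doyen status, so the next rule applies.
Among Espinoza, Bianchi, Varga, Johansson, Moreau and Kapoor, by class of mission: Espinoza and Bianchi (Apostolic Nuncio) before Varga, Johansson and Moreau (Ambassador) before Kapoor (High Commissioner).
Among Espinoza and Bianchi, by date of arrival in the capital (earlier first): Espinoza (Mar 21, 2003) before Bianchi (Sep 2, 2006).
Among Varga, Johansson and Moreau, by date of arrival in the capital (earlier first): Varga (Jan 10, 2009) before Johansson (May 25, 2009) before Moreau (Oct 9, 2010).
Order: Tanaka, Vance, Salazar, Romero, Espinoza, Bianchi, Varga, Johansson, Moreau, Kapoor.

Salazar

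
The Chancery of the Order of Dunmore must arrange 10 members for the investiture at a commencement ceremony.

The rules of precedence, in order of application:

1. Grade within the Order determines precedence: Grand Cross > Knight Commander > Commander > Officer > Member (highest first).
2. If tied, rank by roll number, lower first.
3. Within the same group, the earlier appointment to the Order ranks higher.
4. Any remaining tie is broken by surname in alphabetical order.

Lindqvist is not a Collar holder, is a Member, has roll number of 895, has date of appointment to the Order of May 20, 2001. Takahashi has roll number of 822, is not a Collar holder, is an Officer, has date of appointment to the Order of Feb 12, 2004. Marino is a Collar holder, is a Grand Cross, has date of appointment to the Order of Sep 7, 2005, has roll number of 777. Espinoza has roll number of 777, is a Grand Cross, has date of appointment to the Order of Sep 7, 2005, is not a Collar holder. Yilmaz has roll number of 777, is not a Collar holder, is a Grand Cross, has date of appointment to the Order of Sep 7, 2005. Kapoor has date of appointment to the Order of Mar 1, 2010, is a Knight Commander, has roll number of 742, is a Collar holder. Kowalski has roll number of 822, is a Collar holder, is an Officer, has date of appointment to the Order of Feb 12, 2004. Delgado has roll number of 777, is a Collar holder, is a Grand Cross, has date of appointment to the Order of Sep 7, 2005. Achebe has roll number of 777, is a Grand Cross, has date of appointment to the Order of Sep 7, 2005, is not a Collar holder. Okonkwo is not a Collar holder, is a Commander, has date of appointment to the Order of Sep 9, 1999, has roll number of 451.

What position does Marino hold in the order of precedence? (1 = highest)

By grade within the Order: Achebe, Delgado, Espinoza, Marino and Yilmaz (Grand Cross); then Kapoor (Knight Commander); then Okonkwo (Commander); then Kowalski and Takahashi (Officer); then Lindqvist (Member).
Achebe, Delgado, Espinoza, Marino and Yilmaz all have roll number 777, so the next rule applies.
Achebe, Delgado, Espinoza, Marino and Yilmaz all have date of appointment to the Order Sep 7, 2005, so the next rule applies.
Among Achebe, Delgado, Espinoza, Marino and Yilmaz, alphabetically by surname: Achebe before Delgado before Espinoza before Marino before Yilmaz.
Kowalski and Takahashi both have roll number 822, so the next rule applies.
Kowalski and Takahashi both have date of appointment to the Order Feb 12, 2004, so the next rule applies.
Among Kowalski and Takahashi, alphabetically by surname: Kowalski before Takahashi.
Order: Achebe, Delgado, Espinoza, Marino, Yilmaz, Kapoor, Okonkwo, Kowalski, Takahashi, Lindqvist. So position 4.

4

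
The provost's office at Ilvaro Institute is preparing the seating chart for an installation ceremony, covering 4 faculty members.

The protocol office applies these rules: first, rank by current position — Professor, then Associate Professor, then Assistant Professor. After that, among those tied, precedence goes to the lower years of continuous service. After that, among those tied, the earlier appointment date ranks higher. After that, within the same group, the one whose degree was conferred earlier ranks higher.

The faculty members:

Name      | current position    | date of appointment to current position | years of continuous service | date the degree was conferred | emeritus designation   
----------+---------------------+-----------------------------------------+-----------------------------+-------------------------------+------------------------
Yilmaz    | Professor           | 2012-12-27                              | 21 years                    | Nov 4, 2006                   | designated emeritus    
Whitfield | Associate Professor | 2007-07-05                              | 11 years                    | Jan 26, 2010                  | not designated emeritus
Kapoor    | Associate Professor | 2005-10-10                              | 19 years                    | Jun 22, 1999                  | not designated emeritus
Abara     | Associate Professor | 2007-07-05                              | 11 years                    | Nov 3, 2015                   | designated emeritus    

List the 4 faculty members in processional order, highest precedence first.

Yilmaz, Whitfield, Abara, Kapoor

By current position: Yilmaz (Professor); then Whitfield, Abara and Kapoor (Associate Professor).
Among Whitfield, Abara and Kapoor, by years of continuous service (lower first): Whitfield and Abara (11 years) before Kapoor (19 years).
Whitfield and Abara both have date of appointment to current position 2007-07-05, so the next rule applies.
Among Whitfield and Abara, by date the degree was conferred (earlier first): Whitfield (Jan 26, 2010) before Abara (Nov 3, 2015).
Full order: Yilmaz, Whitfield, Abara, Kapoor.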